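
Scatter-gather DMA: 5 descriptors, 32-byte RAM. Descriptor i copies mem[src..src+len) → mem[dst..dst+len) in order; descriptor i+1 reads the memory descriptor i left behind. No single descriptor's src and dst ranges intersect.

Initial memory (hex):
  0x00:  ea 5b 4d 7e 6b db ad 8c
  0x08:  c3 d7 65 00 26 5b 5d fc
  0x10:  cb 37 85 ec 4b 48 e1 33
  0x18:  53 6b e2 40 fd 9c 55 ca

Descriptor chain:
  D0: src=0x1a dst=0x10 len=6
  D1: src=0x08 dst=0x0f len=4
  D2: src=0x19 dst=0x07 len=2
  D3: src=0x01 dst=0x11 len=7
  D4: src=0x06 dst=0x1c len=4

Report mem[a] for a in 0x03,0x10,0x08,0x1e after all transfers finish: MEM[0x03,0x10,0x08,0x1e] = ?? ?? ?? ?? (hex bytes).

[0] 0x1a->0x10 len=6 : e2 40 fd 9c 55 ca
[1] 0x08->0x0f len=4 : c3 d7 65 00
[2] 0x19->0x07 len=2 : 6b e2
[3] 0x01->0x11 len=7 : 5b 4d 7e 6b db ad 6b
[4] 0x06->0x1c len=4 : ad 6b e2 d7
query mem[0x03]=0x7e, mem[0x10]=0xd7, mem[0x08]=0xe2, mem[0x1e]=0xe2

MEM[0x03,0x10,0x08,0x1e] = 7e d7 e2 e2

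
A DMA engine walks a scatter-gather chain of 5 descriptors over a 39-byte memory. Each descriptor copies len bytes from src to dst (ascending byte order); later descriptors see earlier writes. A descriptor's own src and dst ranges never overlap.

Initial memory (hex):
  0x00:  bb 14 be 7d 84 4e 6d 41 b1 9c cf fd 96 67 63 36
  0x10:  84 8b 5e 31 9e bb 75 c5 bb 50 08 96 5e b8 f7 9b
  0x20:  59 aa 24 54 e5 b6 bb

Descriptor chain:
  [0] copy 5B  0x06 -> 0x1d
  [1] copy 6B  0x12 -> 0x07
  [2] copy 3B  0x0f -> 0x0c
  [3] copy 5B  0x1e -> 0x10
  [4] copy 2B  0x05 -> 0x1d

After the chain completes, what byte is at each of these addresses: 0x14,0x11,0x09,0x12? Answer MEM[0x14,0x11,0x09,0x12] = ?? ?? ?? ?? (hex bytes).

  after D0: wrote 5B at 0x1d = 6d41b19ccf
  after D1: wrote 6B at 0x07 = 5e319ebb75c5
  after D2: wrote 3B at 0x0c = 36848b
  after D3: wrote 5B at 0x10 = 41b19ccf24
  after D4: wrote 2B at 0x1d = 4e6d
query mem[0x14]=0x24, mem[0x11]=0xb1, mem[0x09]=0x9e, mem[0x12]=0x9c

MEM[0x14,0x11,0x09,0x12] = 24 b1 9e 9c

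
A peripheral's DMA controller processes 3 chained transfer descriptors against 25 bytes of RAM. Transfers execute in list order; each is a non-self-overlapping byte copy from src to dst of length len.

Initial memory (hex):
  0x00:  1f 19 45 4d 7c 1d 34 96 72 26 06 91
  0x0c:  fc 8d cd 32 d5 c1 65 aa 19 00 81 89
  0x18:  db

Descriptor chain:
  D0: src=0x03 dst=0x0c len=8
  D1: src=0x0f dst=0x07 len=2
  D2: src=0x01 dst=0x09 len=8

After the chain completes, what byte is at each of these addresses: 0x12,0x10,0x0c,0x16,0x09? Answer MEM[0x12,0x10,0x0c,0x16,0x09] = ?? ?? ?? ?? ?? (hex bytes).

[0] 0x03->0x0c len=8 : 4d 7c 1d 34 96 72 26 06
[1] 0x0f->0x07 len=2 : 34 96
[2] 0x01->0x09 len=8 : 19 45 4d 7c 1d 34 34 96
query mem[0x12]=0x26, mem[0x10]=0x96, mem[0x0c]=0x7c, mem[0x16]=0x81, mem[0x09]=0x19

MEM[0x12,0x10,0x0c,0x16,0x09] = 26 96 7c 81 19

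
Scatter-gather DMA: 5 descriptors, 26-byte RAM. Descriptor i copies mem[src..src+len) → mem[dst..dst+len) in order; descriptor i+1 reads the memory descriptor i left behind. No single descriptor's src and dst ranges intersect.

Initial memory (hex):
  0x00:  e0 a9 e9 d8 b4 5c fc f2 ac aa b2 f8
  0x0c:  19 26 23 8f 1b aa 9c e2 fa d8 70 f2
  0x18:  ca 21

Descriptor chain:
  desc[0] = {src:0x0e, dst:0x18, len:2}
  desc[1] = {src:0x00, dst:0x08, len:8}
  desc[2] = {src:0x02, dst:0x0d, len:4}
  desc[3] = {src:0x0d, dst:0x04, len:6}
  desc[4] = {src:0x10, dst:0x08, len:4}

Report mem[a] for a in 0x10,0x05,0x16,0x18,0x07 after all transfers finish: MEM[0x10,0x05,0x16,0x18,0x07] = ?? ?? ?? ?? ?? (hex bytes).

D0: mem[0x18..0x19] <- [23 8f]
D1: mem[0x08..0x0f] <- [e0 a9 e9 d8 b4 5c fc f2]
D2: mem[0x0d..0x10] <- [e9 d8 b4 5c]
D3: mem[0x04..0x09] <- [e9 d8 b4 5c aa 9c]
D4: mem[0x08..0x0b] <- [5c aa 9c e2]
query mem[0x10]=0x5c, mem[0x05]=0xd8, mem[0x16]=0x70, mem[0x18]=0x23, mem[0x07]=0x5c

MEM[0x10,0x05,0x16,0x18,0x07] = 5c d8 70 23 5c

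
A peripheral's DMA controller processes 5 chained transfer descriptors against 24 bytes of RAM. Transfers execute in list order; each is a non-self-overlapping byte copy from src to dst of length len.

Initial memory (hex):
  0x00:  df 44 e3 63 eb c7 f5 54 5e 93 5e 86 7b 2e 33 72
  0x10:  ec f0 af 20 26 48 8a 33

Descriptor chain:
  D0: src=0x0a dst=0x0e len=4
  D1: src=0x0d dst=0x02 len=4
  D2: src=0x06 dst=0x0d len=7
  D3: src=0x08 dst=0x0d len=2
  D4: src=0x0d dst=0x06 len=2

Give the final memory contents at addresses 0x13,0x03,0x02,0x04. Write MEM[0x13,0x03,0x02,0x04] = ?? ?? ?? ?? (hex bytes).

D0: mem[0x0e..0x11] <- [5e 86 7b 2e]
D1: mem[0x02..0x05] <- [2e 5e 86 7b]
D2: mem[0x0d..0x13] <- [f5 54 5e 93 5e 86 7b]
D3: mem[0x0d..0x0e] <- [5e 93]
D4: mem[0x06..0x07] <- [5e 93]
query mem[0x13]=0x7b, mem[0x03]=0x5e, mem[0x02]=0x2e, mem[0x04]=0x86

MEM[0x13,0x03,0x02,0x04] = 7b 5e 2e 86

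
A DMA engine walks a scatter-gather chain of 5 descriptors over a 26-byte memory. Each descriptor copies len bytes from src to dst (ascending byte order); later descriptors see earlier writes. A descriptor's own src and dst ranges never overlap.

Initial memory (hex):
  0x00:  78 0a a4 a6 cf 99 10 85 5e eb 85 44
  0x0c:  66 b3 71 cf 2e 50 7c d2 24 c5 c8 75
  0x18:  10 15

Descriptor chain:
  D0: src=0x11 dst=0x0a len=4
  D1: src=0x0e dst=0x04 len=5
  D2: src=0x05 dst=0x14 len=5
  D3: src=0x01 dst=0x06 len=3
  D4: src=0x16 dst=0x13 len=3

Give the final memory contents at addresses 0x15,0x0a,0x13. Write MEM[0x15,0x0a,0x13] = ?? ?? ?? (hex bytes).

D0: mem[0x0a..0x0d] <- [50 7c d2 24]
D1: mem[0x04..0x08] <- [71 cf 2e 50 7c]
D2: mem[0x14..0x18] <- [cf 2e 50 7c eb]
D3: mem[0x06..0x08] <- [0a a4 a6]
D4: mem[0x13..0x15] <- [50 7c eb]
query mem[0x15]=0xeb, mem[0x0a]=0x50, mem[0x13]=0x50

MEM[0x15,0x0a,0x13] = eb 50 50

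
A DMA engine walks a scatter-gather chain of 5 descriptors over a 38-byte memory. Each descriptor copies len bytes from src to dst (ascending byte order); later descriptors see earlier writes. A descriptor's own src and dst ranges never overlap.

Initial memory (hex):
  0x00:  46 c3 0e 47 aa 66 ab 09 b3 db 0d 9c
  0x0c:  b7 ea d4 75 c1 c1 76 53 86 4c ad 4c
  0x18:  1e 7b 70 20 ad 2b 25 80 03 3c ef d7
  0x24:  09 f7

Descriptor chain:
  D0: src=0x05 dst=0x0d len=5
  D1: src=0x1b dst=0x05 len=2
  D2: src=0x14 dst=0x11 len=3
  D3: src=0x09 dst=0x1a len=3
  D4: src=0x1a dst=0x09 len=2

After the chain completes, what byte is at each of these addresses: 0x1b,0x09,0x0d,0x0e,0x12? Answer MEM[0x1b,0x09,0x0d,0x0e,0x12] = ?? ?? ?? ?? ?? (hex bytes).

MEM[0x1b,0x09,0x0d,0x0e,0x12] = 0d db 66 ab 4c

  after D0: wrote 5B at 0x0d = 66ab09b3db
  after D1: wrote 2B at 0x05 = 20ad
  after D2: wrote 3B at 0x11 = 864cad
  after D3: wrote 3B at 0x1a = db0d9c
  after D4: wrote 2B at 0x09 = db0d
query mem[0x1b]=0x0d, mem[0x09]=0xdb, mem[0x0d]=0x66, mem[0x0e]=0xab, mem[0x12]=0x4c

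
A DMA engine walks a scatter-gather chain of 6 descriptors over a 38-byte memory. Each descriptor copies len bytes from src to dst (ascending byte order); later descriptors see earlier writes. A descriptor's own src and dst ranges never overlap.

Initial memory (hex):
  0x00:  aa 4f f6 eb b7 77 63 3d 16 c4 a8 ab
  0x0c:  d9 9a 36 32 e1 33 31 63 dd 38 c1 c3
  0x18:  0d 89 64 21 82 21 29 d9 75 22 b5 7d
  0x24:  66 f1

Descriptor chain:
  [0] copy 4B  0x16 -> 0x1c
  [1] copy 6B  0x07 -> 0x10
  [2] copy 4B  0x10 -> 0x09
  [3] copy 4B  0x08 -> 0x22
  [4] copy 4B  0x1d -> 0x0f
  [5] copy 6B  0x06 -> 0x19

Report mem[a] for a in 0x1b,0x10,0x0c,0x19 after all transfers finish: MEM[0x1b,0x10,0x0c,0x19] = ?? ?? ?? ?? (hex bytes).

[0] 0x16->0x1c len=4 : c1 c3 0d 89
[1] 0x07->0x10 len=6 : 3d 16 c4 a8 ab d9
[2] 0x10->0x09 len=4 : 3d 16 c4 a8
[3] 0x08->0x22 len=4 : 16 3d 16 c4
[4] 0x1d->0x0f len=4 : c3 0d 89 75
[5] 0x06->0x19 len=6 : 63 3d 16 3d 16 c4
query mem[0x1b]=0x16, mem[0x10]=0x0d, mem[0x0c]=0xa8, mem[0x19]=0x63

MEM[0x1b,0x10,0x0c,0x19] = 16 0d a8 63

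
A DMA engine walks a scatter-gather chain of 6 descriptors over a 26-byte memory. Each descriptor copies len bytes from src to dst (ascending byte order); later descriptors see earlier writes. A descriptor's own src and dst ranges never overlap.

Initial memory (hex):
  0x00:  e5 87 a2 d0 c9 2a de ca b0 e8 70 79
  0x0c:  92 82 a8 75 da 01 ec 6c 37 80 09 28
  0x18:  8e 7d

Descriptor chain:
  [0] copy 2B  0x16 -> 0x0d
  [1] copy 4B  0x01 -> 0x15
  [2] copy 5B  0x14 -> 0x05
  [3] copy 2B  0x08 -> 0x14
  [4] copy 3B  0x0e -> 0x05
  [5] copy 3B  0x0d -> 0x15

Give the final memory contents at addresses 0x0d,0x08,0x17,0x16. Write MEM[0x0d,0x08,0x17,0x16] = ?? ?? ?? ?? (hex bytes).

MEM[0x0d,0x08,0x17,0x16] = 09 d0 75 28

D0: mem[0x0d..0x0e] <- [09 28]
D1: mem[0x15..0x18] <- [87 a2 d0 c9]
D2: mem[0x05..0x09] <- [37 87 a2 d0 c9]
D3: mem[0x14..0x15] <- [d0 c9]
D4: mem[0x05..0x07] <- [28 75 da]
D5: mem[0x15..0x17] <- [09 28 75]
query mem[0x0d]=0x09, mem[0x08]=0xd0, mem[0x17]=0x75, mem[0x16]=0x28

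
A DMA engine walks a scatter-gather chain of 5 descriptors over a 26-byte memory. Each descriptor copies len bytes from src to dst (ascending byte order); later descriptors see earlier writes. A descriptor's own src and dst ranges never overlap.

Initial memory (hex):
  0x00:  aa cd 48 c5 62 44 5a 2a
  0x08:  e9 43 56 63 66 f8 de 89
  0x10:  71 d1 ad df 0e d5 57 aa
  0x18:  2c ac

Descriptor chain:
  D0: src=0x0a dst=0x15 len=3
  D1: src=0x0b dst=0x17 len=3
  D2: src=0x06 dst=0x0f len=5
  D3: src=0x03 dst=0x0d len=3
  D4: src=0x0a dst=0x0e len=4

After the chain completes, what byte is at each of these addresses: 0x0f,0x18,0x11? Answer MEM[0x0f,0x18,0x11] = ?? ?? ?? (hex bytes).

MEM[0x0f,0x18,0x11] = 63 66 c5

[0] 0x0a->0x15 len=3 : 56 63 66
[1] 0x0b->0x17 len=3 : 63 66 f8
[2] 0x06->0x0f len=5 : 5a 2a e9 43 56
[3] 0x03->0x0d len=3 : c5 62 44
[4] 0x0a->0x0e len=4 : 56 63 66 c5
query mem[0x0f]=0x63, mem[0x18]=0x66, mem[0x11]=0xc5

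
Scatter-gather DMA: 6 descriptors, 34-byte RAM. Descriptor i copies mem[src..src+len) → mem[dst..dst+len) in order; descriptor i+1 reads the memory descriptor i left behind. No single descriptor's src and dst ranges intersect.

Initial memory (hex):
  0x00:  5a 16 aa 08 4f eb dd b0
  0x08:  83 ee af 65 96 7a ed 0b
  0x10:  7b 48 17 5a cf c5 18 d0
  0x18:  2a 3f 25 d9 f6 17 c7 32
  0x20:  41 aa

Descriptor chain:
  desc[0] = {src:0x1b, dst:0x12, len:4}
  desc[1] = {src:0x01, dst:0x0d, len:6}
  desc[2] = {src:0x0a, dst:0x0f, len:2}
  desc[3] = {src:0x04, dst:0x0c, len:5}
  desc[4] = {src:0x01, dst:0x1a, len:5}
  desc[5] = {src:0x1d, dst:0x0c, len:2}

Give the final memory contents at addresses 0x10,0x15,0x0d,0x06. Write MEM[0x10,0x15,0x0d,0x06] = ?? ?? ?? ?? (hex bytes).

  after D0: wrote 4B at 0x12 = d9f617c7
  after D1: wrote 6B at 0x0d = 16aa084febdd
  after D2: wrote 2B at 0x0f = af65
  after D3: wrote 5B at 0x0c = 4febddb083
  after D4: wrote 5B at 0x1a = 16aa084feb
  after D5: wrote 2B at 0x0c = 4feb
query mem[0x10]=0x83, mem[0x15]=0xc7, mem[0x0d]=0xeb, mem[0x06]=0xdd

MEM[0x10,0x15,0x0d,0x06] = 83 c7 eb dd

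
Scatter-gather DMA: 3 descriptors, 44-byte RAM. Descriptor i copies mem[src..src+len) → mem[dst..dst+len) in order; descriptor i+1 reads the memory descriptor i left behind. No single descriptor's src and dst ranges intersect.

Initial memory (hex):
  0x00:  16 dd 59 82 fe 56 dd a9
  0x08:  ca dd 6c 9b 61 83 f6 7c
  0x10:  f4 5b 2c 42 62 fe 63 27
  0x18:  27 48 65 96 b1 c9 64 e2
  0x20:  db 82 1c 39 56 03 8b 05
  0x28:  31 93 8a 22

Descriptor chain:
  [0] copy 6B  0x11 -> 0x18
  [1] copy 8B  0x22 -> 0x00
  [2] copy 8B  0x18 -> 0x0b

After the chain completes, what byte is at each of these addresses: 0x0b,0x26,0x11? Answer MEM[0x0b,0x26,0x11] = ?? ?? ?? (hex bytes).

MEM[0x0b,0x26,0x11] = 5b 8b 64

#0 dst[0x18+6] := {0x5b,0x2c,0x42,0x62,0xfe,0x63}
#1 dst[0x00+8] := {0x1c,0x39,0x56,0x03,0x8b,0x05,0x31,0x93}
#2 dst[0x0b+8] := {0x5b,0x2c,0x42,0x62,0xfe,0x63,0x64,0xe2}
query mem[0x0b]=0x5b, mem[0x26]=0x8b, mem[0x11]=0x64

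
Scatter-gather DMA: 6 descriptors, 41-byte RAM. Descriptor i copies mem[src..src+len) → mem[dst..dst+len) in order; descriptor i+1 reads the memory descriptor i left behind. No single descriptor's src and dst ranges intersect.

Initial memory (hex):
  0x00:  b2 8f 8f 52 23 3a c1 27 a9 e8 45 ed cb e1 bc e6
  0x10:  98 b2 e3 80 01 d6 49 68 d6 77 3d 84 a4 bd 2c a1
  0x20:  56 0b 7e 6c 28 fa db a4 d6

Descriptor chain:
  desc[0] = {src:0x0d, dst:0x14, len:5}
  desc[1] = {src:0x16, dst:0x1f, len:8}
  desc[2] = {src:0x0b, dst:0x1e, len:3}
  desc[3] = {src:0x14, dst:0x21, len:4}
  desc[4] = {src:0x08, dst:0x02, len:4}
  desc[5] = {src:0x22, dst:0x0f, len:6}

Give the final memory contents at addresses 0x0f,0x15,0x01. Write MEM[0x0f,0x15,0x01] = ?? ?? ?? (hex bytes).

[0] 0x0d->0x14 len=5 : e1 bc e6 98 b2
[1] 0x16->0x1f len=8 : e6 98 b2 77 3d 84 a4 bd
[2] 0x0b->0x1e len=3 : ed cb e1
[3] 0x14->0x21 len=4 : e1 bc e6 98
[4] 0x08->0x02 len=4 : a9 e8 45 ed
[5] 0x22->0x0f len=6 : bc e6 98 a4 bd a4
query mem[0x0f]=0xbc, mem[0x15]=0xbc, mem[0x01]=0x8f

MEM[0x0f,0x15,0x01] = bc bc 8f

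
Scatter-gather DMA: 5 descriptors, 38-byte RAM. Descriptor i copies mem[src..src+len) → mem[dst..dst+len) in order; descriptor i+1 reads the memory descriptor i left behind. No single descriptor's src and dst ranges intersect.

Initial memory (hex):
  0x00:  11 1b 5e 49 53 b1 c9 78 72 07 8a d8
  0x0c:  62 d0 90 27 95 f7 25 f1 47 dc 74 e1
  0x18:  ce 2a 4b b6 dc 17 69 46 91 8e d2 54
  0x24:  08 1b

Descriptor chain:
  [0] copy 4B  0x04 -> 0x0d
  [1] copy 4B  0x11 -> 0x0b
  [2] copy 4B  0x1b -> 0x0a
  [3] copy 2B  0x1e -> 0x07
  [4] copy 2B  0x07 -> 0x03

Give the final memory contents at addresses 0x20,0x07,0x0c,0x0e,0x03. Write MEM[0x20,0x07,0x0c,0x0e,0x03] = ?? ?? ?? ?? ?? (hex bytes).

MEM[0x20,0x07,0x0c,0x0e,0x03] = 91 69 17 47 69

  after D0: wrote 4B at 0x0d = 53b1c978
  after D1: wrote 4B at 0x0b = f725f147
  after D2: wrote 4B at 0x0a = b6dc1769
  after D3: wrote 2B at 0x07 = 6946
  after D4: wrote 2B at 0x03 = 6946
query mem[0x20]=0x91, mem[0x07]=0x69, mem[0x0c]=0x17, mem[0x0e]=0x47, mem[0x03]=0x69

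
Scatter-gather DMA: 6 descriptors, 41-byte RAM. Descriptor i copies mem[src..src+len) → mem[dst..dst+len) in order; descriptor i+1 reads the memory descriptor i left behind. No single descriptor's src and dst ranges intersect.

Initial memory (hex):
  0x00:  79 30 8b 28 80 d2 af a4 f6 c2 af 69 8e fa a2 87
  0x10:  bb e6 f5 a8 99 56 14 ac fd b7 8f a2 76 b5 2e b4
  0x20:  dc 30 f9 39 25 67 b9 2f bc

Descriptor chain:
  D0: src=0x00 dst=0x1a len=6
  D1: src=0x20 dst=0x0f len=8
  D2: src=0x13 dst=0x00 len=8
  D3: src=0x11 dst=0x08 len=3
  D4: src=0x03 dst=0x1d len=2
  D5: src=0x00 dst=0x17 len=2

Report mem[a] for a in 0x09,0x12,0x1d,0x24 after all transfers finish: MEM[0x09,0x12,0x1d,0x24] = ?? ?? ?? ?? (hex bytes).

MEM[0x09,0x12,0x1d,0x24] = 39 39 2f 25

D0: mem[0x1a..0x1f] <- [79 30 8b 28 80 d2]
D1: mem[0x0f..0x16] <- [dc 30 f9 39 25 67 b9 2f]
D2: mem[0x00..0x07] <- [25 67 b9 2f ac fd b7 79]
D3: mem[0x08..0x0a] <- [f9 39 25]
D4: mem[0x1d..0x1e] <- [2f ac]
D5: mem[0x17..0x18] <- [25 67]
query mem[0x09]=0x39, mem[0x12]=0x39, mem[0x1d]=0x2f, mem[0x24]=0x25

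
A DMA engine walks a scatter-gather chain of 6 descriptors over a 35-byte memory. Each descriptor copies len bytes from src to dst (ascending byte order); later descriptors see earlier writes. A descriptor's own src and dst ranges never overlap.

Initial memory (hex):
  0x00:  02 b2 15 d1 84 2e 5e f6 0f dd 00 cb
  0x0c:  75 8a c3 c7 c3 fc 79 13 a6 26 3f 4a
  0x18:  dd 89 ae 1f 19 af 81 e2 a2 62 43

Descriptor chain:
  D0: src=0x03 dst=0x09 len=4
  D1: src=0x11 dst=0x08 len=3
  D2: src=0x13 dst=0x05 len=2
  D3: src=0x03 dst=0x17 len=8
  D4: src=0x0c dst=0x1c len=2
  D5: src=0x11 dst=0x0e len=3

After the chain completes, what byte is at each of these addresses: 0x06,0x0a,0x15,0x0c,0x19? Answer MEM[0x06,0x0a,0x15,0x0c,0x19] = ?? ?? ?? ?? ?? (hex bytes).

#0 dst[0x09+4] := {0xd1,0x84,0x2e,0x5e}
#1 dst[0x08+3] := {0xfc,0x79,0x13}
#2 dst[0x05+2] := {0x13,0xa6}
#3 dst[0x17+8] := {0xd1,0x84,0x13,0xa6,0xf6,0xfc,0x79,0x13}
#4 dst[0x1c+2] := {0x5e,0x8a}
#5 dst[0x0e+3] := {0xfc,0x79,0x13}
query mem[0x06]=0xa6, mem[0x0a]=0x13, mem[0x15]=0x26, mem[0x0c]=0x5e, mem[0x19]=0x13

MEM[0x06,0x0a,0x15,0x0c,0x19] = a6 13 26 5e 13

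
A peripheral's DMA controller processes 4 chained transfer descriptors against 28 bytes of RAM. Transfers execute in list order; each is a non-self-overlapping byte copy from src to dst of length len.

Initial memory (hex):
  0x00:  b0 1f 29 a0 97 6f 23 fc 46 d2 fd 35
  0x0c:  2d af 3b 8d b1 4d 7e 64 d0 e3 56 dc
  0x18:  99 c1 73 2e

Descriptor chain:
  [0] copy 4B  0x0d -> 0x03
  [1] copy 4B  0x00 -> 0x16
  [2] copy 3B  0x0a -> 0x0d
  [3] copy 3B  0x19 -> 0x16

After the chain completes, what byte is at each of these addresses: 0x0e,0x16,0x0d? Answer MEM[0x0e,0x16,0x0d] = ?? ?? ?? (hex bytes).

#0 dst[0x03+4] := {0xaf,0x3b,0x8d,0xb1}
#1 dst[0x16+4] := {0xb0,0x1f,0x29,0xaf}
#2 dst[0x0d+3] := {0xfd,0x35,0x2d}
#3 dst[0x16+3] := {0xaf,0x73,0x2e}
query mem[0x0e]=0x35, mem[0x16]=0xaf, mem[0x0d]=0xfd

MEM[0x0e,0x16,0x0d] = 35 af fd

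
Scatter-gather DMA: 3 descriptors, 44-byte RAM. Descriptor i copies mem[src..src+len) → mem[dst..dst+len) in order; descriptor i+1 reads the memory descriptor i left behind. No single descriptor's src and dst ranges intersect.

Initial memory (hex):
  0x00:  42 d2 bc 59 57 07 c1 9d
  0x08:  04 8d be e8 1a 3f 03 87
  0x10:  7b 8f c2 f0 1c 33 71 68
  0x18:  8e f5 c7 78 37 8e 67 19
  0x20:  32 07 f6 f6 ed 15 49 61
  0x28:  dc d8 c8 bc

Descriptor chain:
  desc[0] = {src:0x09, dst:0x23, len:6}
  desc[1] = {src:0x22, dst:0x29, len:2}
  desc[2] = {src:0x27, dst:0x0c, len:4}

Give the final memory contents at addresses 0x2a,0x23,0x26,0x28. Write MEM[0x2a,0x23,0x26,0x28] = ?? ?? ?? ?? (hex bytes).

MEM[0x2a,0x23,0x26,0x28] = 8d 8d 1a 03

  after D0: wrote 6B at 0x23 = 8dbee81a3f03
  after D1: wrote 2B at 0x29 = f68d
  after D2: wrote 4B at 0x0c = 3f03f68d
query mem[0x2a]=0x8d, mem[0x23]=0x8d, mem[0x26]=0x1a, mem[0x28]=0x03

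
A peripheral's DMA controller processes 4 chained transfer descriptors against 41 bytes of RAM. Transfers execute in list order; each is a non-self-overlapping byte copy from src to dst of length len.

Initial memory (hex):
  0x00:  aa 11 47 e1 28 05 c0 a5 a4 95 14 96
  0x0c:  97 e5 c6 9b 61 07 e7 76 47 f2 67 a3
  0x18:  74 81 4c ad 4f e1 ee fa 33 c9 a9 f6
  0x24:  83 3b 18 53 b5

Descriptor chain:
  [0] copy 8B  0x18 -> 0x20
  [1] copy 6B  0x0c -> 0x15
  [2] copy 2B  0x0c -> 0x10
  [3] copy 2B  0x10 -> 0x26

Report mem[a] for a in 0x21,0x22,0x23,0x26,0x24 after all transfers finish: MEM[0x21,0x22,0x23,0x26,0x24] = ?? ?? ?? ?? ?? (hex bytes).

D0: mem[0x20..0x27] <- [74 81 4c ad 4f e1 ee fa]
D1: mem[0x15..0x1a] <- [97 e5 c6 9b 61 07]
D2: mem[0x10..0x11] <- [97 e5]
D3: mem[0x26..0x27] <- [97 e5]
query mem[0x21]=0x81, mem[0x22]=0x4c, mem[0x23]=0xad, mem[0x26]=0x97, mem[0x24]=0x4f

MEM[0x21,0x22,0x23,0x26,0x24] = 81 4c ad 97 4f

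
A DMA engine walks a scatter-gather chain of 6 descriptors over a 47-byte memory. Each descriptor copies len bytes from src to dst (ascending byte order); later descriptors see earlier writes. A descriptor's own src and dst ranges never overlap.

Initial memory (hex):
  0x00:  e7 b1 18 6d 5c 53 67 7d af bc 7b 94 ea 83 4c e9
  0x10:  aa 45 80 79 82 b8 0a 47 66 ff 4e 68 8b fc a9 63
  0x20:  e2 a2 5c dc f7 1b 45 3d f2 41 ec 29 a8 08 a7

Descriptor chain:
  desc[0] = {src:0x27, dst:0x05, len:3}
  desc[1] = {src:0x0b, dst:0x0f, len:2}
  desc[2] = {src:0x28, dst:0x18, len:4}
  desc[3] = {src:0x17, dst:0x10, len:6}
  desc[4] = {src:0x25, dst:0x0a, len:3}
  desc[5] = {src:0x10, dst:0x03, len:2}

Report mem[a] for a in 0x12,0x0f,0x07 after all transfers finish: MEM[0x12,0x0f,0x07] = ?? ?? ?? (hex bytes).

D0: mem[0x05..0x07] <- [3d f2 41]
D1: mem[0x0f..0x10] <- [94 ea]
D2: mem[0x18..0x1b] <- [f2 41 ec 29]
D3: mem[0x10..0x15] <- [47 f2 41 ec 29 8b]
D4: mem[0x0a..0x0c] <- [1b 45 3d]
D5: mem[0x03..0x04] <- [47 f2]
query mem[0x12]=0x41, mem[0x0f]=0x94, mem[0x07]=0x41

MEM[0x12,0x0f,0x07] = 41 94 41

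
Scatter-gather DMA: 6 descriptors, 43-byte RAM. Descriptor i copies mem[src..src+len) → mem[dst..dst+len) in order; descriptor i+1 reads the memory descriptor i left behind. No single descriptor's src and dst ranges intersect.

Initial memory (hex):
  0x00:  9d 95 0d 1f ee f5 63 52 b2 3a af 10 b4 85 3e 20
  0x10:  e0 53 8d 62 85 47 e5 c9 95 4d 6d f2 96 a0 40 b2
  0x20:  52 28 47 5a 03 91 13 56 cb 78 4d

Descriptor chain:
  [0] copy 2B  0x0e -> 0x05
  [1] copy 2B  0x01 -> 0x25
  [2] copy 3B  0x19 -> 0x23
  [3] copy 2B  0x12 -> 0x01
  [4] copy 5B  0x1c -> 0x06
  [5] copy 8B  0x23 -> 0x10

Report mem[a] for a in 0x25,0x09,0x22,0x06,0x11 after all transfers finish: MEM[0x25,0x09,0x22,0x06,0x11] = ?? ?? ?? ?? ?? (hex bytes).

[0] 0x0e->0x05 len=2 : 3e 20
[1] 0x01->0x25 len=2 : 95 0d
[2] 0x19->0x23 len=3 : 4d 6d f2
[3] 0x12->0x01 len=2 : 8d 62
[4] 0x1c->0x06 len=5 : 96 a0 40 b2 52
[5] 0x23->0x10 len=8 : 4d 6d f2 0d 56 cb 78 4d
query mem[0x25]=0xf2, mem[0x09]=0xb2, mem[0x22]=0x47, mem[0x06]=0x96, mem[0x11]=0x6d

MEM[0x25,0x09,0x22,0x06,0x11] = f2 b2 47 96 6d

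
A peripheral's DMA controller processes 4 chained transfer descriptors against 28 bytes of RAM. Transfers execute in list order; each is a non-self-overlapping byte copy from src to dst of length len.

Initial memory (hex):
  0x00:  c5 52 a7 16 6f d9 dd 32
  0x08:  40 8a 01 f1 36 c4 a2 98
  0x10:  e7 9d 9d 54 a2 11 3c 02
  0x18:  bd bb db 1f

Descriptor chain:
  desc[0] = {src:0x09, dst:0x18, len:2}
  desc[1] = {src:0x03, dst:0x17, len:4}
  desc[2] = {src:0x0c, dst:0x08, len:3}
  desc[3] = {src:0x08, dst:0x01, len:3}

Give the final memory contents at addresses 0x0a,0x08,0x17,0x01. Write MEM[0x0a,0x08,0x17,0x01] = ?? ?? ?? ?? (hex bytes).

MEM[0x0a,0x08,0x17,0x01] = a2 36 16 36

[0] 0x09->0x18 len=2 : 8a 01
[1] 0x03->0x17 len=4 : 16 6f d9 dd
[2] 0x0c->0x08 len=3 : 36 c4 a2
[3] 0x08->0x01 len=3 : 36 c4 a2
query mem[0x0a]=0xa2, mem[0x08]=0x36, mem[0x17]=0x16, mem[0x01]=0x36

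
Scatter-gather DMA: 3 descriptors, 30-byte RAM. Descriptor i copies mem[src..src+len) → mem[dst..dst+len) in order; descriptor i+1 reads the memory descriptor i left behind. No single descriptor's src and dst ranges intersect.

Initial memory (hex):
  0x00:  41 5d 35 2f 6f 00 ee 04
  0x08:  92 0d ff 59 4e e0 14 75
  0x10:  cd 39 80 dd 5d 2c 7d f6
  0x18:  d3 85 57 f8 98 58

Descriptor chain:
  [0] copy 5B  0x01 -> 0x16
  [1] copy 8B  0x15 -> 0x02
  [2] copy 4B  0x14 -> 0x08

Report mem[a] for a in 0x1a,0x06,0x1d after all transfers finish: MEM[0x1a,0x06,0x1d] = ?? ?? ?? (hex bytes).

MEM[0x1a,0x06,0x1d] = 00 6f 58

#0 dst[0x16+5] := {0x5d,0x35,0x2f,0x6f,0x00}
#1 dst[0x02+8] := {0x2c,0x5d,0x35,0x2f,0x6f,0x00,0xf8,0x98}
#2 dst[0x08+4] := {0x5d,0x2c,0x5d,0x35}
query mem[0x1a]=0x00, mem[0x06]=0x6f, mem[0x1d]=0x58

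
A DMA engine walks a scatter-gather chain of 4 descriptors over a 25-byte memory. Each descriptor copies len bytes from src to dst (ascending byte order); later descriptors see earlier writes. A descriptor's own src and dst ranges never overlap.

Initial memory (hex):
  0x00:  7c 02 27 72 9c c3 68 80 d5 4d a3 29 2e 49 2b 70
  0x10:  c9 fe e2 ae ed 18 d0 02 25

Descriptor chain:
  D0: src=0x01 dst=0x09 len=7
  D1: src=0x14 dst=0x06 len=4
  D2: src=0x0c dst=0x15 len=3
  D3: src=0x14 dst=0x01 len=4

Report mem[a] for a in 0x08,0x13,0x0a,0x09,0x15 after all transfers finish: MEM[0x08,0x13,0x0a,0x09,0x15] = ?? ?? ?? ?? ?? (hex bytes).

[0] 0x01->0x09 len=7 : 02 27 72 9c c3 68 80
[1] 0x14->0x06 len=4 : ed 18 d0 02
[2] 0x0c->0x15 len=3 : 9c c3 68
[3] 0x14->0x01 len=4 : ed 9c c3 68
query mem[0x08]=0xd0, mem[0x13]=0xae, mem[0x0a]=0x27, mem[0x09]=0x02, mem[0x15]=0x9c

MEM[0x08,0x13,0x0a,0x09,0x15] = d0 ae 27 02 9c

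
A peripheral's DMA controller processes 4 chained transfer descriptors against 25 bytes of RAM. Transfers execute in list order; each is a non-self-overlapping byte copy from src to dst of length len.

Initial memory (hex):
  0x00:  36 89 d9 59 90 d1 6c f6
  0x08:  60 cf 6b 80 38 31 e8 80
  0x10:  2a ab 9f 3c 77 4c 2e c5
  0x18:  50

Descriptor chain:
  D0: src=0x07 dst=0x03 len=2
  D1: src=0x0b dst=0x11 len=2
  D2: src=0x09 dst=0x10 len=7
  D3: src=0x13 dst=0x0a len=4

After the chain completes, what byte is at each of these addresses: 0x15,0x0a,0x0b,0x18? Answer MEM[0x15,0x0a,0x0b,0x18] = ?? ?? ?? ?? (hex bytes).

#0 dst[0x03+2] := {0xf6,0x60}
#1 dst[0x11+2] := {0x80,0x38}
#2 dst[0x10+7] := {0xcf,0x6b,0x80,0x38,0x31,0xe8,0x80}
#3 dst[0x0a+4] := {0x38,0x31,0xe8,0x80}
query mem[0x15]=0xe8, mem[0x0a]=0x38, mem[0x0b]=0x31, mem[0x18]=0x50

MEM[0x15,0x0a,0x0b,0x18] = e8 38 31 50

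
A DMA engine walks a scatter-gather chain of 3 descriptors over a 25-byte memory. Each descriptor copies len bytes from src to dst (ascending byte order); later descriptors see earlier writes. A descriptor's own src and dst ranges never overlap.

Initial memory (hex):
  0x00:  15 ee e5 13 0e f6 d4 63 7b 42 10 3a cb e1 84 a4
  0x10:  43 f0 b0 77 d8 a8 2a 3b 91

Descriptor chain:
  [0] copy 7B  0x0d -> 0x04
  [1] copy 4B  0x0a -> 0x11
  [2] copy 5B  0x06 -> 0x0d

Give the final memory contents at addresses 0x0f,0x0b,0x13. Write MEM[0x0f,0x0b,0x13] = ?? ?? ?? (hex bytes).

[0] 0x0d->0x04 len=7 : e1 84 a4 43 f0 b0 77
[1] 0x0a->0x11 len=4 : 77 3a cb e1
[2] 0x06->0x0d len=5 : a4 43 f0 b0 77
query mem[0x0f]=0xf0, mem[0x0b]=0x3a, mem[0x13]=0xcb

MEM[0x0f,0x0b,0x13] = f0 3a cb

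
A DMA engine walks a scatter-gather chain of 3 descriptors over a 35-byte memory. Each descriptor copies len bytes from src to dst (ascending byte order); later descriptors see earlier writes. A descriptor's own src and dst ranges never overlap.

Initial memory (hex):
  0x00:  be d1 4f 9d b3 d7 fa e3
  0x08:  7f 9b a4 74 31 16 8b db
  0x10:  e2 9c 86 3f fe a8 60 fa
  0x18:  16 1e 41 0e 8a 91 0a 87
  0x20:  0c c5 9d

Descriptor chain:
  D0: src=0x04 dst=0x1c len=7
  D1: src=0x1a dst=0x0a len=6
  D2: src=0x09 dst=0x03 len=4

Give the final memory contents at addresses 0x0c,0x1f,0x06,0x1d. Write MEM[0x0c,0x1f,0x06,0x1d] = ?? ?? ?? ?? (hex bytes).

  after D0: wrote 7B at 0x1c = b3d7fae37f9ba4
  after D1: wrote 6B at 0x0a = 410eb3d7fae3
  after D2: wrote 4B at 0x03 = 9b410eb3
query mem[0x0c]=0xb3, mem[0x1f]=0xe3, mem[0x06]=0xb3, mem[0x1d]=0xd7

MEM[0x0c,0x1f,0x06,0x1d] = b3 e3 b3 d7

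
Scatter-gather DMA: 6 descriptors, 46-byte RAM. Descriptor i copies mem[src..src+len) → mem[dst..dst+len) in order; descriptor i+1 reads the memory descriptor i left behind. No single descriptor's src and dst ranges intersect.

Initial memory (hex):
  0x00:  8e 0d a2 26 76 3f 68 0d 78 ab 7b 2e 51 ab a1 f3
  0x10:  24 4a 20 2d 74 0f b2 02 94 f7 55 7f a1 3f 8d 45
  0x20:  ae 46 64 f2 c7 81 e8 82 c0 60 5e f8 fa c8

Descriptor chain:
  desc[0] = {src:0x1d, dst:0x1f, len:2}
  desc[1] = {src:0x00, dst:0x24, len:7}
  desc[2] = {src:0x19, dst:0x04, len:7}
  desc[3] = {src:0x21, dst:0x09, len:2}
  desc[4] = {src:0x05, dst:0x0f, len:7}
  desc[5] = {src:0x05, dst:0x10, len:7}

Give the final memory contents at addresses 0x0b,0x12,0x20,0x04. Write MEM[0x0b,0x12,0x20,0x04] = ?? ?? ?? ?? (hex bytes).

MEM[0x0b,0x12,0x20,0x04] = 2e a1 8d f7

[0] 0x1d->0x1f len=2 : 3f 8d
[1] 0x00->0x24 len=7 : 8e 0d a2 26 76 3f 68
[2] 0x19->0x04 len=7 : f7 55 7f a1 3f 8d 3f
[3] 0x21->0x09 len=2 : 46 64
[4] 0x05->0x0f len=7 : 55 7f a1 3f 46 64 2e
[5] 0x05->0x10 len=7 : 55 7f a1 3f 46 64 2e
query mem[0x0b]=0x2e, mem[0x12]=0xa1, mem[0x20]=0x8d, mem[0x04]=0xf7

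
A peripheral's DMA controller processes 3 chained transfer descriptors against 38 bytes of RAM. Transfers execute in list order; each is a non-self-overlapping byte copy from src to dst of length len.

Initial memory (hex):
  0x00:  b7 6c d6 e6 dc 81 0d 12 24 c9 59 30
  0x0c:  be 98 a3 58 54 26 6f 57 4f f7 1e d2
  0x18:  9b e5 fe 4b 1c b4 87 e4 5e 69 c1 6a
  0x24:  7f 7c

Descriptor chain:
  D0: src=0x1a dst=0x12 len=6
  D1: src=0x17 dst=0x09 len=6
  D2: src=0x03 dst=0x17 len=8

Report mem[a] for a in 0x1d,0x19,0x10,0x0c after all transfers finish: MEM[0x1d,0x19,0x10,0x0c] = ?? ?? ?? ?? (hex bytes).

#0 dst[0x12+6] := {0xfe,0x4b,0x1c,0xb4,0x87,0xe4}
#1 dst[0x09+6] := {0xe4,0x9b,0xe5,0xfe,0x4b,0x1c}
#2 dst[0x17+8] := {0xe6,0xdc,0x81,0x0d,0x12,0x24,0xe4,0x9b}
query mem[0x1d]=0xe4, mem[0x19]=0x81, mem[0x10]=0x54, mem[0x0c]=0xfe

MEM[0x1d,0x19,0x10,0x0c] = e4 81 54 fe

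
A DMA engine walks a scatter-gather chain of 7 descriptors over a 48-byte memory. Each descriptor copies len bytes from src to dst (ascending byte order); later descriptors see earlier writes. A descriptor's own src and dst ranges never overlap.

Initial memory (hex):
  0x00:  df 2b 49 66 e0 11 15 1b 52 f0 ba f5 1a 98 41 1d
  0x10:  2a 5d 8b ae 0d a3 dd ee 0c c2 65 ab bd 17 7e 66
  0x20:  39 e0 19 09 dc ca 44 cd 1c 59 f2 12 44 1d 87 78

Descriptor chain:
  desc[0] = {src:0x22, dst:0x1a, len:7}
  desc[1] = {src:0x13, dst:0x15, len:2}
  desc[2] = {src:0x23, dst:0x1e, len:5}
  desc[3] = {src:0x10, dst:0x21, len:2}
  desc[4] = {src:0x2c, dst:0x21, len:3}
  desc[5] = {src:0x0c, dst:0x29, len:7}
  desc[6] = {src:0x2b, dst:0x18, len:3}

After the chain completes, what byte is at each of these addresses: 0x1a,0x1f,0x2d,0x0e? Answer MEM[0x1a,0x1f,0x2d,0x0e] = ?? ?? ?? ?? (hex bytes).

D0: mem[0x1a..0x20] <- [19 09 dc ca 44 cd 1c]
D1: mem[0x15..0x16] <- [ae 0d]
D2: mem[0x1e..0x22] <- [09 dc ca 44 cd]
D3: mem[0x21..0x22] <- [2a 5d]
D4: mem[0x21..0x23] <- [44 1d 87]
D5: mem[0x29..0x2f] <- [1a 98 41 1d 2a 5d 8b]
D6: mem[0x18..0x1a] <- [41 1d 2a]
query mem[0x1a]=0x2a, mem[0x1f]=0xdc, mem[0x2d]=0x2a, mem[0x0e]=0x41

MEM[0x1a,0x1f,0x2d,0x0e] = 2a dc 2a 41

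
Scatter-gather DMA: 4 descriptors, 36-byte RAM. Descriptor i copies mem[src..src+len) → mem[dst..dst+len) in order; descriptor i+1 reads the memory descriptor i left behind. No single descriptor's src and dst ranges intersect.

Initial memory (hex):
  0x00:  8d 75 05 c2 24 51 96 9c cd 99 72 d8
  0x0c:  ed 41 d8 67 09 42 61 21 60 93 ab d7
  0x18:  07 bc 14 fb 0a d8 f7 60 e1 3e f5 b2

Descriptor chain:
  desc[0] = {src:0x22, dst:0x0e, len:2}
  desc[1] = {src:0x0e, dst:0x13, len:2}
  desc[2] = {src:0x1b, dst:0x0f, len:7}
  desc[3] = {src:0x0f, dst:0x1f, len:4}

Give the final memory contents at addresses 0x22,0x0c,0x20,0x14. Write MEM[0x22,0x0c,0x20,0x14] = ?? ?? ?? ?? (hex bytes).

MEM[0x22,0x0c,0x20,0x14] = f7 ed 0a e1

D0: mem[0x0e..0x0f] <- [f5 b2]
D1: mem[0x13..0x14] <- [f5 b2]
D2: mem[0x0f..0x15] <- [fb 0a d8 f7 60 e1 3e]
D3: mem[0x1f..0x22] <- [fb 0a d8 f7]
query mem[0x22]=0xf7, mem[0x0c]=0xed, mem[0x20]=0x0a, mem[0x14]=0xe1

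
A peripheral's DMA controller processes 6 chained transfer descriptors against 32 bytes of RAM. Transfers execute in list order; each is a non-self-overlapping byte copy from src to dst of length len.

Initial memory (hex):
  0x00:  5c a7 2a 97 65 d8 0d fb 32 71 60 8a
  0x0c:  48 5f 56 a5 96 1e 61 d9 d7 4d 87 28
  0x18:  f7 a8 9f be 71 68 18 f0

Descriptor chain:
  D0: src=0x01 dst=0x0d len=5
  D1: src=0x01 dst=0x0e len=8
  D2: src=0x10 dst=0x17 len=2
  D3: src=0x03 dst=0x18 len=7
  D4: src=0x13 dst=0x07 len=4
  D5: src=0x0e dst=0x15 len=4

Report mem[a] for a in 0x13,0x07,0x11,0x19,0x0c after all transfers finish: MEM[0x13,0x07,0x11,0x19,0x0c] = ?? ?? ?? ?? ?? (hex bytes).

[0] 0x01->0x0d len=5 : a7 2a 97 65 d8
[1] 0x01->0x0e len=8 : a7 2a 97 65 d8 0d fb 32
[2] 0x10->0x17 len=2 : 97 65
[3] 0x03->0x18 len=7 : 97 65 d8 0d fb 32 71
[4] 0x13->0x07 len=4 : 0d fb 32 87
[5] 0x0e->0x15 len=4 : a7 2a 97 65
query mem[0x13]=0x0d, mem[0x07]=0x0d, mem[0x11]=0x65, mem[0x19]=0x65, mem[0x0c]=0x48

MEM[0x13,0x07,0x11,0x19,0x0c] = 0d 0d 65 65 48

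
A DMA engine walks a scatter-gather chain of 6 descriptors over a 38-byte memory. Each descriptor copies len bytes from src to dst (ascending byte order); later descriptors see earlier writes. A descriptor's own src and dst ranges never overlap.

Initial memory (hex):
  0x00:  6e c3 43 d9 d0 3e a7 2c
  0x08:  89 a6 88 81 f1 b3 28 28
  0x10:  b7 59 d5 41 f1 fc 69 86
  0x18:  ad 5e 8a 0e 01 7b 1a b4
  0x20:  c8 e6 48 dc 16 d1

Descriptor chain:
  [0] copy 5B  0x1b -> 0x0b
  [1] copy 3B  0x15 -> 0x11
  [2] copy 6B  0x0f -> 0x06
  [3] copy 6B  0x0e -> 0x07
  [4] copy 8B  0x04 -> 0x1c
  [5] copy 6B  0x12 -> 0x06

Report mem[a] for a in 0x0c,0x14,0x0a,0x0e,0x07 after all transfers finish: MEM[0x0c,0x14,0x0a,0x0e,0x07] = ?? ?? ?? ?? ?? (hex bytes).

MEM[0x0c,0x14,0x0a,0x0e,0x07] = 86 f1 69 1a 86

[0] 0x1b->0x0b len=5 : 0e 01 7b 1a b4
[1] 0x15->0x11 len=3 : fc 69 86
[2] 0x0f->0x06 len=6 : b4 b7 fc 69 86 f1
[3] 0x0e->0x07 len=6 : 1a b4 b7 fc 69 86
[4] 0x04->0x1c len=8 : d0 3e b4 1a b4 b7 fc 69
[5] 0x12->0x06 len=6 : 69 86 f1 fc 69 86
query mem[0x0c]=0x86, mem[0x14]=0xf1, mem[0x0a]=0x69, mem[0x0e]=0x1a, mem[0x07]=0x86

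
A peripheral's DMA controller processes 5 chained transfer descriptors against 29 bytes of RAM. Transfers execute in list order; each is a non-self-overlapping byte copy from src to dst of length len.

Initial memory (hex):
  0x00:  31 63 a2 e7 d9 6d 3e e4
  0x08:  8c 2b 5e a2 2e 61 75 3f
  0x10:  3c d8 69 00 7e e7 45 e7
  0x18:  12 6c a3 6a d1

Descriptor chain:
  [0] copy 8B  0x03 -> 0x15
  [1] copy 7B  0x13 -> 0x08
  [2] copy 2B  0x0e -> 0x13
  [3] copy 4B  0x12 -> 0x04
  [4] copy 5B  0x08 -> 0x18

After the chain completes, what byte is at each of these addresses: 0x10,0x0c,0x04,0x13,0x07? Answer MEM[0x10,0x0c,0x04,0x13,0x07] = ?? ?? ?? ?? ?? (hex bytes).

#0 dst[0x15+8] := {0xe7,0xd9,0x6d,0x3e,0xe4,0x8c,0x2b,0x5e}
#1 dst[0x08+7] := {0x00,0x7e,0xe7,0xd9,0x6d,0x3e,0xe4}
#2 dst[0x13+2] := {0xe4,0x3f}
#3 dst[0x04+4] := {0x69,0xe4,0x3f,0xe7}
#4 dst[0x18+5] := {0x00,0x7e,0xe7,0xd9,0x6d}
query mem[0x10]=0x3c, mem[0x0c]=0x6d, mem[0x04]=0x69, mem[0x13]=0xe4, mem[0x07]=0xe7

MEM[0x10,0x0c,0x04,0x13,0x07] = 3c 6d 69 e4 e7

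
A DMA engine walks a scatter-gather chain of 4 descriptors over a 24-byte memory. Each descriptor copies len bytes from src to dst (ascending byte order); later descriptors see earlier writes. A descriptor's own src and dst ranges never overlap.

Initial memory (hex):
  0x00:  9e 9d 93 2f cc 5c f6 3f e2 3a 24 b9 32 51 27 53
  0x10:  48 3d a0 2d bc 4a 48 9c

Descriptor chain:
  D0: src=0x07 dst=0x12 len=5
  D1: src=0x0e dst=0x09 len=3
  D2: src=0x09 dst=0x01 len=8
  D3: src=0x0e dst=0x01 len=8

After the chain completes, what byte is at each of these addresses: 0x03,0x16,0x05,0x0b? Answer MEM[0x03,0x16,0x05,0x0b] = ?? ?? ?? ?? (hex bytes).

  after D0: wrote 5B at 0x12 = 3fe23a24b9
  after D1: wrote 3B at 0x09 = 275348
  after D2: wrote 8B at 0x01 = 2753483251275348
  after D3: wrote 8B at 0x01 = 2753483d3fe23a24
query mem[0x03]=0x48, mem[0x16]=0xb9, mem[0x05]=0x3f, mem[0x0b]=0x48

MEM[0x03,0x16,0x05,0x0b] = 48 b9 3f 48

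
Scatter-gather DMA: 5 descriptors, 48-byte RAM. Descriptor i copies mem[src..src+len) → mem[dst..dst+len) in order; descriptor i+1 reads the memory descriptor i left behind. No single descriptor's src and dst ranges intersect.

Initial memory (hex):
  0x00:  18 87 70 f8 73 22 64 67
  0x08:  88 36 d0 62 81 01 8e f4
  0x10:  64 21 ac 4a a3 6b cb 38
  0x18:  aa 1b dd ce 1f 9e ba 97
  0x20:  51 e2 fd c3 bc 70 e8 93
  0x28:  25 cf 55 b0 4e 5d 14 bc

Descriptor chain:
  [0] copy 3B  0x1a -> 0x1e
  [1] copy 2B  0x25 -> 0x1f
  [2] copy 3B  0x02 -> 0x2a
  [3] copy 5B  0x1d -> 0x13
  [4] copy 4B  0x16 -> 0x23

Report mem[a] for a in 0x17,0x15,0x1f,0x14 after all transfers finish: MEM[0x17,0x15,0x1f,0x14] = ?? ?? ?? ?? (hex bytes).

MEM[0x17,0x15,0x1f,0x14] = e2 70 70 dd

[0] 0x1a->0x1e len=3 : dd ce 1f
[1] 0x25->0x1f len=2 : 70 e8
[2] 0x02->0x2a len=3 : 70 f8 73
[3] 0x1d->0x13 len=5 : 9e dd 70 e8 e2
[4] 0x16->0x23 len=4 : e8 e2 aa 1b
query mem[0x17]=0xe2, mem[0x15]=0x70, mem[0x1f]=0x70, mem[0x14]=0xdd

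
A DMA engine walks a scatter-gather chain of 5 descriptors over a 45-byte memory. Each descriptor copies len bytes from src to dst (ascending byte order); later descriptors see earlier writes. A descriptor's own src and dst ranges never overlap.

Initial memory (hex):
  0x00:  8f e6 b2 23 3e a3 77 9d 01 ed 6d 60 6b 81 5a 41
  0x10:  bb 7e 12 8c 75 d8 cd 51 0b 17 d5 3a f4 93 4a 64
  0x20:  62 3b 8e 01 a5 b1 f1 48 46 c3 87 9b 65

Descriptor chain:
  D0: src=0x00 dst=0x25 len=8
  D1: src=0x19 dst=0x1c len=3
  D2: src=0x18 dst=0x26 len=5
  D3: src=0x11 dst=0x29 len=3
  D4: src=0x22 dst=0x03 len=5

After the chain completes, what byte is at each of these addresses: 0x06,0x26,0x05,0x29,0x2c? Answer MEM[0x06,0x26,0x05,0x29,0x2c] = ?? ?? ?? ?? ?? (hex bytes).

#0 dst[0x25+8] := {0x8f,0xe6,0xb2,0x23,0x3e,0xa3,0x77,0x9d}
#1 dst[0x1c+3] := {0x17,0xd5,0x3a}
#2 dst[0x26+5] := {0x0b,0x17,0xd5,0x3a,0x17}
#3 dst[0x29+3] := {0x7e,0x12,0x8c}
#4 dst[0x03+5] := {0x8e,0x01,0xa5,0x8f,0x0b}
query mem[0x06]=0x8f, mem[0x26]=0x0b, mem[0x05]=0xa5, mem[0x29]=0x7e, mem[0x2c]=0x9d

MEM[0x06,0x26,0x05,0x29,0x2c] = 8f 0b a5 7e 9d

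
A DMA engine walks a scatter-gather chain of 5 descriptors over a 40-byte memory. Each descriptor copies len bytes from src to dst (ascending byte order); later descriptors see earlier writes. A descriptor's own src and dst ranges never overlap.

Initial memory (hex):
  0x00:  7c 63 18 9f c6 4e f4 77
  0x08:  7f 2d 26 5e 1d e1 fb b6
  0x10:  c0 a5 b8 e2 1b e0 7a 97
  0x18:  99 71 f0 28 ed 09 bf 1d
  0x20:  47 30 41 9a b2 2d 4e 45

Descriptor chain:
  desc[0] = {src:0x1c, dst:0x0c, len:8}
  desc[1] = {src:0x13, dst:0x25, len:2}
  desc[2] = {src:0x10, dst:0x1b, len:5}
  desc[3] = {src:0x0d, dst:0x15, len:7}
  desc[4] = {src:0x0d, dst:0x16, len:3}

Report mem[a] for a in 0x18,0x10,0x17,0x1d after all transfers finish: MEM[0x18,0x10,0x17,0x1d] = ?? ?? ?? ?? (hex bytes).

MEM[0x18,0x10,0x17,0x1d] = 1d 47 bf 41

[0] 0x1c->0x0c len=8 : ed 09 bf 1d 47 30 41 9a
[1] 0x13->0x25 len=2 : 9a 1b
[2] 0x10->0x1b len=5 : 47 30 41 9a 1b
[3] 0x0d->0x15 len=7 : 09 bf 1d 47 30 41 9a
[4] 0x0d->0x16 len=3 : 09 bf 1d
query mem[0x18]=0x1d, mem[0x10]=0x47, mem[0x17]=0xbf, mem[0x1d]=0x41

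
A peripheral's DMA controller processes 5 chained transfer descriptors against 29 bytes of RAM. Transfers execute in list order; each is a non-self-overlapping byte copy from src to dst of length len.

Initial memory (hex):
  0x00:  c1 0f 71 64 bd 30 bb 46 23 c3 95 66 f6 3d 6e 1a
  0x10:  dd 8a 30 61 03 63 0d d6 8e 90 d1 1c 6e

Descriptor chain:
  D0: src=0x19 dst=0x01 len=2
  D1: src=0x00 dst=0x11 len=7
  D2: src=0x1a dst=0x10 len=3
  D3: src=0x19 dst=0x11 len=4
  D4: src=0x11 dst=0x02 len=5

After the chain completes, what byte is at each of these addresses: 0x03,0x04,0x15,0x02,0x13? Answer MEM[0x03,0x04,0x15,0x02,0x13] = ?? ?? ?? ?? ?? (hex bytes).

[0] 0x19->0x01 len=2 : 90 d1
[1] 0x00->0x11 len=7 : c1 90 d1 64 bd 30 bb
[2] 0x1a->0x10 len=3 : d1 1c 6e
[3] 0x19->0x11 len=4 : 90 d1 1c 6e
[4] 0x11->0x02 len=5 : 90 d1 1c 6e bd
query mem[0x03]=0xd1, mem[0x04]=0x1c, mem[0x15]=0xbd, mem[0x02]=0x90, mem[0x13]=0x1c

MEM[0x03,0x04,0x15,0x02,0x13] = d1 1c bd 90 1c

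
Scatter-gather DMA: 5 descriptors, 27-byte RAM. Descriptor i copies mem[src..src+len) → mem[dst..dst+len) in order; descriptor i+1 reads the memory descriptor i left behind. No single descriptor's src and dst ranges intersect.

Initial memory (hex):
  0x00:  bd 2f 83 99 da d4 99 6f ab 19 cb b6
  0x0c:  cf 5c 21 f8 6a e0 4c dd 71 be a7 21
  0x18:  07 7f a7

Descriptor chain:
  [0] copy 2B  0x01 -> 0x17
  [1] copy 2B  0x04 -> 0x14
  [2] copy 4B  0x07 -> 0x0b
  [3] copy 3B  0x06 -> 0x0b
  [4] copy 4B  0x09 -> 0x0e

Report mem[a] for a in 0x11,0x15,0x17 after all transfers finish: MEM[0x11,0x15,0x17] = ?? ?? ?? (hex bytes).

#0 dst[0x17+2] := {0x2f,0x83}
#1 dst[0x14+2] := {0xda,0xd4}
#2 dst[0x0b+4] := {0x6f,0xab,0x19,0xcb}
#3 dst[0x0b+3] := {0x99,0x6f,0xab}
#4 dst[0x0e+4] := {0x19,0xcb,0x99,0x6f}
query mem[0x11]=0x6f, mem[0x15]=0xd4, mem[0x17]=0x2f

MEM[0x11,0x15,0x17] = 6f d4 2f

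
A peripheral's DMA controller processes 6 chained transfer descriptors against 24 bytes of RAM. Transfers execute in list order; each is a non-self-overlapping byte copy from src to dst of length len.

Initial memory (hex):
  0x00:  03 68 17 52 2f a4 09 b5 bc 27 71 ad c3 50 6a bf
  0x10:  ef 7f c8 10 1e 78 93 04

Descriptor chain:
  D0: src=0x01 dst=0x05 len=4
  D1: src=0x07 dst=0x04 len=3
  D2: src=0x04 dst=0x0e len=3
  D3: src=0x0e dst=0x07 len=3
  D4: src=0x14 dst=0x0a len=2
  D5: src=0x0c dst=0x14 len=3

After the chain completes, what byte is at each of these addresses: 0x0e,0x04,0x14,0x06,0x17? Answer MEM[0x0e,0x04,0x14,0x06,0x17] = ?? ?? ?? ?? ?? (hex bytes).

  after D0: wrote 4B at 0x05 = 6817522f
  after D1: wrote 3B at 0x04 = 522f27
  after D2: wrote 3B at 0x0e = 522f27
  after D3: wrote 3B at 0x07 = 522f27
  after D4: wrote 2B at 0x0a = 1e78
  after D5: wrote 3B at 0x14 = c35052
query mem[0x0e]=0x52, mem[0x04]=0x52, mem[0x14]=0xc3, mem[0x06]=0x27, mem[0x17]=0x04

MEM[0x0e,0x04,0x14,0x06,0x17] = 52 52 c3 27 04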